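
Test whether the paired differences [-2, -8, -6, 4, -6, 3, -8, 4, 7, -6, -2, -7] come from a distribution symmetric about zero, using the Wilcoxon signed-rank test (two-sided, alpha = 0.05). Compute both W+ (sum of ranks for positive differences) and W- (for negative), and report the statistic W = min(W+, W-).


Step 1: Drop any zero differences (none here) and take |d_i|.
|d| = [2, 8, 6, 4, 6, 3, 8, 4, 7, 6, 2, 7]
Step 2: Midrank |d_i| (ties get averaged ranks).
ranks: |2|->1.5, |8|->11.5, |6|->7, |4|->4.5, |6|->7, |3|->3, |8|->11.5, |4|->4.5, |7|->9.5, |6|->7, |2|->1.5, |7|->9.5
Step 3: Attach original signs; sum ranks with positive sign and with negative sign.
W+ = 4.5 + 3 + 4.5 + 9.5 = 21.5
W- = 1.5 + 11.5 + 7 + 7 + 11.5 + 7 + 1.5 + 9.5 = 56.5
(Check: W+ + W- = 78 should equal n(n+1)/2 = 78.)
Step 4: Test statistic W = min(W+, W-) = 21.5.
Step 5: Ties in |d|, so use the tie-corrected normal approximation.
        E[W] = n(n+1)/4 = 12*13/4 = 39.
        Tie groups: |d|=2 (t=2), |d|=4 (t=2), |d|=6 (t=3), |d|=7 (t=2), |d|=8 (t=2); sum(t^3 - t) = 48.
        Var[W] = n(n+1)(2n+1)/24 - sum(t^3-t)/48 = 3900/24 - 48/48 = 161.5.
        z = (W - E[W]) / sqrt(Var[W]) = (21.5 - 39) / 12.7083 = -1.3771.
        Two-sided p = 2*Phi(z) = 0.168495.
Step 6: alpha = 0.05. fail to reject H0.

W+ = 21.5, W- = 56.5, W = min = 21.5, p = 0.168495, fail to reject H0.


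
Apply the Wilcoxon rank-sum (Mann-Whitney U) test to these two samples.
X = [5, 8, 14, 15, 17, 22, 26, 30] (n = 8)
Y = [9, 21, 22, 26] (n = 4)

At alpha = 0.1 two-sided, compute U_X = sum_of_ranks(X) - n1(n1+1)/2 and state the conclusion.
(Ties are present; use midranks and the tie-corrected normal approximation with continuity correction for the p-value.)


Step 1: Combine and sort all 12 observations; assign midranks.
sorted (value, group): (5,X), (8,X), (9,Y), (14,X), (15,X), (17,X), (21,Y), (22,X), (22,Y), (26,X), (26,Y), (30,X)
ranks: 5->1, 8->2, 9->3, 14->4, 15->5, 17->6, 21->7, 22->8.5, 22->8.5, 26->10.5, 26->10.5, 30->12
Step 2: Rank sum for X: R1 = 1 + 2 + 4 + 5 + 6 + 8.5 + 10.5 + 12 = 49.
Step 3: U_X = R1 - n1(n1+1)/2 = 49 - 8*9/2 = 49 - 36 = 13.
       U_Y = n1*n2 - U_X = 32 - 13 = 19.
Step 4: Ties are present, so use the tie-corrected normal approximation (with continuity correction) for the p-value.
Step 5: p-value = 0.670038; compare to alpha = 0.1. fail to reject H0.

U_X = 13, p = 0.670038, fail to reject H0 at alpha = 0.1.


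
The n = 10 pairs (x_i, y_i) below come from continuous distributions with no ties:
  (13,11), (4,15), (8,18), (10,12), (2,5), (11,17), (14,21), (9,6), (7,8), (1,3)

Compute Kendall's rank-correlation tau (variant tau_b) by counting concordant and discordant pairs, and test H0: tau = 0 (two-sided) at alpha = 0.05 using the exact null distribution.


Step 1: Enumerate the 45 unordered pairs (i,j) with i<j and classify each by sign(x_j-x_i) * sign(y_j-y_i).
  (1,2):dx=-9,dy=+4->D; (1,3):dx=-5,dy=+7->D; (1,4):dx=-3,dy=+1->D; (1,5):dx=-11,dy=-6->C
  (1,6):dx=-2,dy=+6->D; (1,7):dx=+1,dy=+10->C; (1,8):dx=-4,dy=-5->C; (1,9):dx=-6,dy=-3->C
  (1,10):dx=-12,dy=-8->C; (2,3):dx=+4,dy=+3->C; (2,4):dx=+6,dy=-3->D; (2,5):dx=-2,dy=-10->C
  (2,6):dx=+7,dy=+2->C; (2,7):dx=+10,dy=+6->C; (2,8):dx=+5,dy=-9->D; (2,9):dx=+3,dy=-7->D
  (2,10):dx=-3,dy=-12->C; (3,4):dx=+2,dy=-6->D; (3,5):dx=-6,dy=-13->C; (3,6):dx=+3,dy=-1->D
  (3,7):dx=+6,dy=+3->C; (3,8):dx=+1,dy=-12->D; (3,9):dx=-1,dy=-10->C; (3,10):dx=-7,dy=-15->C
  (4,5):dx=-8,dy=-7->C; (4,6):dx=+1,dy=+5->C; (4,7):dx=+4,dy=+9->C; (4,8):dx=-1,dy=-6->C
  (4,9):dx=-3,dy=-4->C; (4,10):dx=-9,dy=-9->C; (5,6):dx=+9,dy=+12->C; (5,7):dx=+12,dy=+16->C
  (5,8):dx=+7,dy=+1->C; (5,9):dx=+5,dy=+3->C; (5,10):dx=-1,dy=-2->C; (6,7):dx=+3,dy=+4->C
  (6,8):dx=-2,dy=-11->C; (6,9):dx=-4,dy=-9->C; (6,10):dx=-10,dy=-14->C; (7,8):dx=-5,dy=-15->C
  (7,9):dx=-7,dy=-13->C; (7,10):dx=-13,dy=-18->C; (8,9):dx=-2,dy=+2->D; (8,10):dx=-8,dy=-3->C
  (9,10):dx=-6,dy=-5->C
Step 2: C = 34, D = 11, total pairs = 45.
Step 3: tau = (C - D)/(n(n-1)/2) = (34 - 11)/45 = 0.511111.
Step 4: Exact two-sided p-value (enumerate n! = 3628800 permutations of y under H0): p = 0.046623.
Step 5: alpha = 0.05. reject H0.

tau_b = 0.5111 (C=34, D=11), p = 0.046623, reject H0.


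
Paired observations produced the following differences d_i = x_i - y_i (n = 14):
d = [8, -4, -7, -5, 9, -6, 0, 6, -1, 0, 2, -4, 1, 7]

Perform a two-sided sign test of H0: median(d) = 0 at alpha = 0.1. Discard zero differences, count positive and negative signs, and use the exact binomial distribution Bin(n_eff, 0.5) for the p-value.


Step 1: Discard zero differences. Original n = 14; n_eff = number of nonzero differences = 12.
Nonzero differences (with sign): +8, -4, -7, -5, +9, -6, +6, -1, +2, -4, +1, +7
Step 2: Count signs: positive = 6, negative = 6.
Step 3: Under H0: P(positive) = 0.5, so the number of positives S ~ Bin(12, 0.5).
Step 4: Two-sided exact p-value = sum of Bin(12,0.5) probabilities at or below the observed probability = 1.000000.
Step 5: alpha = 0.1. fail to reject H0.

n_eff = 12, pos = 6, neg = 6, p = 1.000000, fail to reject H0.


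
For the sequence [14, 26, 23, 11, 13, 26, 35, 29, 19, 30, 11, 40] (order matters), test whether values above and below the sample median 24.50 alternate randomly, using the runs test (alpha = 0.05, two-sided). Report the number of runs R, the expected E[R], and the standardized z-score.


Step 1: Compute median = 24.50; label A = above, B = below.
Labels in order: BABBBAAABABA  (n_A = 6, n_B = 6)
Step 2: Count runs R = 8.
Step 3: Under H0 (random ordering), E[R] = 2*n_A*n_B/(n_A+n_B) + 1 = 2*6*6/12 + 1 = 7.0000.
        Var[R] = 2*n_A*n_B*(2*n_A*n_B - n_A - n_B) / ((n_A+n_B)^2 * (n_A+n_B-1)) = 4320/1584 = 2.7273.
        SD[R] = 1.6514.
Step 4: Continuity-corrected z = (R - 0.5 - E[R]) / SD[R] = (8 - 0.5 - 7.0000) / 1.6514 = 0.3028.
Step 5: Two-sided p-value via normal approximation = 2*(1 - Phi(|z|)) = 0.762069.
Step 6: alpha = 0.05. fail to reject H0.

R = 8, z = 0.3028, p = 0.762069, fail to reject H0.


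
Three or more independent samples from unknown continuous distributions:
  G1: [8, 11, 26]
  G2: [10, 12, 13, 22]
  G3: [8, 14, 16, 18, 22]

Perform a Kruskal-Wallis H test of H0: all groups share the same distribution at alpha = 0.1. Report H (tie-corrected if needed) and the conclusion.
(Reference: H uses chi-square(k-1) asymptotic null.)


Step 1: Combine all N = 12 observations and assign midranks.
sorted (value, group, rank): (8,G1,1.5), (8,G3,1.5), (10,G2,3), (11,G1,4), (12,G2,5), (13,G2,6), (14,G3,7), (16,G3,8), (18,G3,9), (22,G2,10.5), (22,G3,10.5), (26,G1,12)
Step 2: Sum ranks within each group.
R_1 = 17.5 (n_1 = 3)
R_2 = 24.5 (n_2 = 4)
R_3 = 36 (n_3 = 5)
Step 3: H = 12/(N(N+1)) * sum(R_i^2/n_i) - 3(N+1)
     = 12/(12*13) * (17.5^2/3 + 24.5^2/4 + 36^2/5) - 3*13
     = 0.076923 * 511.346 - 39
     = 0.334295.
Step 4: Ties present; correction factor C = 1 - 12/(12^3 - 12) = 0.993007. Corrected H = 0.334295 / 0.993007 = 0.336649.
Step 5: Under H0, H ~ chi^2(2); p-value = 0.845080.
Step 6: alpha = 0.1. fail to reject H0.

H = 0.3366, df = 2, p = 0.845080, fail to reject H0.


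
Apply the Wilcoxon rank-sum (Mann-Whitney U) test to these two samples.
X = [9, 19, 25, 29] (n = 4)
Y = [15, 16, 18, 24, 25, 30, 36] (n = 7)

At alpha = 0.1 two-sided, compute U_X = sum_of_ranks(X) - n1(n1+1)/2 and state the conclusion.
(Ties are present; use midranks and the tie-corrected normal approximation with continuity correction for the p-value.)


Step 1: Combine and sort all 11 observations; assign midranks.
sorted (value, group): (9,X), (15,Y), (16,Y), (18,Y), (19,X), (24,Y), (25,X), (25,Y), (29,X), (30,Y), (36,Y)
ranks: 9->1, 15->2, 16->3, 18->4, 19->5, 24->6, 25->7.5, 25->7.5, 29->9, 30->10, 36->11
Step 2: Rank sum for X: R1 = 1 + 5 + 7.5 + 9 = 22.5.
Step 3: U_X = R1 - n1(n1+1)/2 = 22.5 - 4*5/2 = 22.5 - 10 = 12.5.
       U_Y = n1*n2 - U_X = 28 - 12.5 = 15.5.
Step 4: Ties are present, so use the tie-corrected normal approximation (with continuity correction) for the p-value.
Step 5: p-value = 0.849769; compare to alpha = 0.1. fail to reject H0.

U_X = 12.5, p = 0.849769, fail to reject H0 at alpha = 0.1.


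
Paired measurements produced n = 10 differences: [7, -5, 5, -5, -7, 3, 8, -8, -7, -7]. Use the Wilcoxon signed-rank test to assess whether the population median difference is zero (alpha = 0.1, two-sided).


Step 1: Drop any zero differences (none here) and take |d_i|.
|d| = [7, 5, 5, 5, 7, 3, 8, 8, 7, 7]
Step 2: Midrank |d_i| (ties get averaged ranks).
ranks: |7|->6.5, |5|->3, |5|->3, |5|->3, |7|->6.5, |3|->1, |8|->9.5, |8|->9.5, |7|->6.5, |7|->6.5
Step 3: Attach original signs; sum ranks with positive sign and with negative sign.
W+ = 6.5 + 3 + 1 + 9.5 = 20
W- = 3 + 3 + 6.5 + 9.5 + 6.5 + 6.5 = 35
(Check: W+ + W- = 55 should equal n(n+1)/2 = 55.)
Step 4: Test statistic W = min(W+, W-) = 20.
Step 5: Ties in |d|, so use the tie-corrected normal approximation.
        E[W] = n(n+1)/4 = 10*11/4 = 27.5.
        Tie groups: |d|=5 (t=3), |d|=7 (t=4), |d|=8 (t=2); sum(t^3 - t) = 90.
        Var[W] = n(n+1)(2n+1)/24 - sum(t^3-t)/48 = 2310/24 - 90/48 = 94.375.
        z = (W - E[W]) / sqrt(Var[W]) = (20 - 27.5) / 9.7147 = -0.7720.
        Two-sided p = 2*Phi(z) = 0.440098.
Step 6: alpha = 0.1. fail to reject H0.

W+ = 20, W- = 35, W = min = 20, p = 0.440098, fail to reject H0.


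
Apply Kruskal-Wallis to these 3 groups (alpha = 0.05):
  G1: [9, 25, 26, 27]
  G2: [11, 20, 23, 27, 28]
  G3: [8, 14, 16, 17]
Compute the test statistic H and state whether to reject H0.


Step 1: Combine all N = 13 observations and assign midranks.
sorted (value, group, rank): (8,G3,1), (9,G1,2), (11,G2,3), (14,G3,4), (16,G3,5), (17,G3,6), (20,G2,7), (23,G2,8), (25,G1,9), (26,G1,10), (27,G1,11.5), (27,G2,11.5), (28,G2,13)
Step 2: Sum ranks within each group.
R_1 = 32.5 (n_1 = 4)
R_2 = 42.5 (n_2 = 5)
R_3 = 16 (n_3 = 4)
Step 3: H = 12/(N(N+1)) * sum(R_i^2/n_i) - 3(N+1)
     = 12/(13*14) * (32.5^2/4 + 42.5^2/5 + 16^2/4) - 3*14
     = 0.065934 * 689.312 - 42
     = 3.449176.
Step 4: Ties present; correction factor C = 1 - 6/(13^3 - 13) = 0.997253. Corrected H = 3.449176 / 0.997253 = 3.458678.
Step 5: Under H0, H ~ chi^2(2); p-value = 0.177402.
Step 6: alpha = 0.05. fail to reject H0.

H = 3.4587, df = 2, p = 0.177402, fail to reject H0.


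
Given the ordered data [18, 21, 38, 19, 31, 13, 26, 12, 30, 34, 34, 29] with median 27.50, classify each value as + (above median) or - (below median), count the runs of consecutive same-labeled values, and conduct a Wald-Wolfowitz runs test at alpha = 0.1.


Step 1: Compute median = 27.50; label A = above, B = below.
Labels in order: BBABABBBAAAA  (n_A = 6, n_B = 6)
Step 2: Count runs R = 6.
Step 3: Under H0 (random ordering), E[R] = 2*n_A*n_B/(n_A+n_B) + 1 = 2*6*6/12 + 1 = 7.0000.
        Var[R] = 2*n_A*n_B*(2*n_A*n_B - n_A - n_B) / ((n_A+n_B)^2 * (n_A+n_B-1)) = 4320/1584 = 2.7273.
        SD[R] = 1.6514.
Step 4: Continuity-corrected z = (R + 0.5 - E[R]) / SD[R] = (6 + 0.5 - 7.0000) / 1.6514 = -0.3028.
Step 5: Two-sided p-value via normal approximation = 2*(1 - Phi(|z|)) = 0.762069.
Step 6: alpha = 0.1. fail to reject H0.

R = 6, z = -0.3028, p = 0.762069, fail to reject H0.


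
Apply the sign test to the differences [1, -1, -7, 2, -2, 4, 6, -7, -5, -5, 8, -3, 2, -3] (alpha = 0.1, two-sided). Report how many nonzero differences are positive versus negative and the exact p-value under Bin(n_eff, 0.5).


Step 1: Discard zero differences. Original n = 14; n_eff = number of nonzero differences = 14.
Nonzero differences (with sign): +1, -1, -7, +2, -2, +4, +6, -7, -5, -5, +8, -3, +2, -3
Step 2: Count signs: positive = 6, negative = 8.
Step 3: Under H0: P(positive) = 0.5, so the number of positives S ~ Bin(14, 0.5).
Step 4: Two-sided exact p-value = sum of Bin(14,0.5) probabilities at or below the observed probability = 0.790527.
Step 5: alpha = 0.1. fail to reject H0.

n_eff = 14, pos = 6, neg = 8, p = 0.790527, fail to reject H0.


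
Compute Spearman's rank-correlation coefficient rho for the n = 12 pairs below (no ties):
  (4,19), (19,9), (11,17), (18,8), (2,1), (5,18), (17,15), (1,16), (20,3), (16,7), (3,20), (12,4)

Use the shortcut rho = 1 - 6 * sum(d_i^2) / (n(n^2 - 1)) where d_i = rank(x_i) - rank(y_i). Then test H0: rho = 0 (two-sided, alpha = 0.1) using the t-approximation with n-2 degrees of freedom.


Step 1: Rank x and y separately (midranks; no ties here).
rank(x): 4->4, 19->11, 11->6, 18->10, 2->2, 5->5, 17->9, 1->1, 20->12, 16->8, 3->3, 12->7
rank(y): 19->11, 9->6, 17->9, 8->5, 1->1, 18->10, 15->7, 16->8, 3->2, 7->4, 20->12, 4->3
Step 2: d_i = R_x(i) - R_y(i); compute d_i^2.
  (4-11)^2=49, (11-6)^2=25, (6-9)^2=9, (10-5)^2=25, (2-1)^2=1, (5-10)^2=25, (9-7)^2=4, (1-8)^2=49, (12-2)^2=100, (8-4)^2=16, (3-12)^2=81, (7-3)^2=16
sum(d^2) = 400.
Step 3: rho = 1 - 6*400 / (12*(12^2 - 1)) = 1 - 2400/1716 = -0.398601.
Step 4: Under H0, t = rho * sqrt((n-2)/(1-rho^2)) = -1.3744 ~ t(10).
Step 5: Two-sided p-value from the t-distribution with 10 df = 0.199335.
Step 6: alpha = 0.1. fail to reject H0.

rho = -0.3986, p = 0.199335, fail to reject H0 at alpha = 0.1.


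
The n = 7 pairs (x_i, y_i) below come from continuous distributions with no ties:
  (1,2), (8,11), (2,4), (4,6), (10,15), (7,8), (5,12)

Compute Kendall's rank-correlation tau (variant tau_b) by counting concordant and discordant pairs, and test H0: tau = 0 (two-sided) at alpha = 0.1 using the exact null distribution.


Step 1: Enumerate the 21 unordered pairs (i,j) with i<j and classify each by sign(x_j-x_i) * sign(y_j-y_i).
  (1,2):dx=+7,dy=+9->C; (1,3):dx=+1,dy=+2->C; (1,4):dx=+3,dy=+4->C; (1,5):dx=+9,dy=+13->C
  (1,6):dx=+6,dy=+6->C; (1,7):dx=+4,dy=+10->C; (2,3):dx=-6,dy=-7->C; (2,4):dx=-4,dy=-5->C
  (2,5):dx=+2,dy=+4->C; (2,6):dx=-1,dy=-3->C; (2,7):dx=-3,dy=+1->D; (3,4):dx=+2,dy=+2->C
  (3,5):dx=+8,dy=+11->C; (3,6):dx=+5,dy=+4->C; (3,7):dx=+3,dy=+8->C; (4,5):dx=+6,dy=+9->C
  (4,6):dx=+3,dy=+2->C; (4,7):dx=+1,dy=+6->C; (5,6):dx=-3,dy=-7->C; (5,7):dx=-5,dy=-3->C
  (6,7):dx=-2,dy=+4->D
Step 2: C = 19, D = 2, total pairs = 21.
Step 3: tau = (C - D)/(n(n-1)/2) = (19 - 2)/21 = 0.809524.
Step 4: Exact two-sided p-value (enumerate n! = 5040 permutations of y under H0): p = 0.010714.
Step 5: alpha = 0.1. reject H0.

tau_b = 0.8095 (C=19, D=2), p = 0.010714, reject H0.


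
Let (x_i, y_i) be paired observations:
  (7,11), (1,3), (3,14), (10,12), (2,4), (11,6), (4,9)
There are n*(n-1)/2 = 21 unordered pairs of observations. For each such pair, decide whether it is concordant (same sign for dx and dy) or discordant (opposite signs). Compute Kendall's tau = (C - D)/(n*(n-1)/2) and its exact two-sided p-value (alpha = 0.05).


Step 1: Enumerate the 21 unordered pairs (i,j) with i<j and classify each by sign(x_j-x_i) * sign(y_j-y_i).
  (1,2):dx=-6,dy=-8->C; (1,3):dx=-4,dy=+3->D; (1,4):dx=+3,dy=+1->C; (1,5):dx=-5,dy=-7->C
  (1,6):dx=+4,dy=-5->D; (1,7):dx=-3,dy=-2->C; (2,3):dx=+2,dy=+11->C; (2,4):dx=+9,dy=+9->C
  (2,5):dx=+1,dy=+1->C; (2,6):dx=+10,dy=+3->C; (2,7):dx=+3,dy=+6->C; (3,4):dx=+7,dy=-2->D
  (3,5):dx=-1,dy=-10->C; (3,6):dx=+8,dy=-8->D; (3,7):dx=+1,dy=-5->D; (4,5):dx=-8,dy=-8->C
  (4,6):dx=+1,dy=-6->D; (4,7):dx=-6,dy=-3->C; (5,6):dx=+9,dy=+2->C; (5,7):dx=+2,dy=+5->C
  (6,7):dx=-7,dy=+3->D
Step 2: C = 14, D = 7, total pairs = 21.
Step 3: tau = (C - D)/(n(n-1)/2) = (14 - 7)/21 = 0.333333.
Step 4: Exact two-sided p-value (enumerate n! = 5040 permutations of y under H0): p = 0.381349.
Step 5: alpha = 0.05. fail to reject H0.

tau_b = 0.3333 (C=14, D=7), p = 0.381349, fail to reject H0.


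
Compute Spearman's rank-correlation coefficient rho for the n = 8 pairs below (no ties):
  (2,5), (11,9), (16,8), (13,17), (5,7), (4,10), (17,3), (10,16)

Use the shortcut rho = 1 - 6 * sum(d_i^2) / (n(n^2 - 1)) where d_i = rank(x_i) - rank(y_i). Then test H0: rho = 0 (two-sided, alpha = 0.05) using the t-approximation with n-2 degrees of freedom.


Step 1: Rank x and y separately (midranks; no ties here).
rank(x): 2->1, 11->5, 16->7, 13->6, 5->3, 4->2, 17->8, 10->4
rank(y): 5->2, 9->5, 8->4, 17->8, 7->3, 10->6, 3->1, 16->7
Step 2: d_i = R_x(i) - R_y(i); compute d_i^2.
  (1-2)^2=1, (5-5)^2=0, (7-4)^2=9, (6-8)^2=4, (3-3)^2=0, (2-6)^2=16, (8-1)^2=49, (4-7)^2=9
sum(d^2) = 88.
Step 3: rho = 1 - 6*88 / (8*(8^2 - 1)) = 1 - 528/504 = -0.047619.
Step 4: Under H0, t = rho * sqrt((n-2)/(1-rho^2)) = -0.1168 ~ t(6).
Step 5: Two-sided p-value from the t-distribution with 6 df = 0.910849.
Step 6: alpha = 0.05. fail to reject H0.

rho = -0.0476, p = 0.910849, fail to reject H0 at alpha = 0.05.


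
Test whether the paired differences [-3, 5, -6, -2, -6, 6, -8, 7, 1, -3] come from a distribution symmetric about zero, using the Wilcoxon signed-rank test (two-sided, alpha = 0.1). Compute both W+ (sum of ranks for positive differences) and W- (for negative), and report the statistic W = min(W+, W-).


Step 1: Drop any zero differences (none here) and take |d_i|.
|d| = [3, 5, 6, 2, 6, 6, 8, 7, 1, 3]
Step 2: Midrank |d_i| (ties get averaged ranks).
ranks: |3|->3.5, |5|->5, |6|->7, |2|->2, |6|->7, |6|->7, |8|->10, |7|->9, |1|->1, |3|->3.5
Step 3: Attach original signs; sum ranks with positive sign and with negative sign.
W+ = 5 + 7 + 9 + 1 = 22
W- = 3.5 + 7 + 2 + 7 + 10 + 3.5 = 33
(Check: W+ + W- = 55 should equal n(n+1)/2 = 55.)
Step 4: Test statistic W = min(W+, W-) = 22.
Step 5: Ties in |d|, so use the tie-corrected normal approximation.
        E[W] = n(n+1)/4 = 10*11/4 = 27.5.
        Tie groups: |d|=3 (t=2), |d|=6 (t=3); sum(t^3 - t) = 30.
        Var[W] = n(n+1)(2n+1)/24 - sum(t^3-t)/48 = 2310/24 - 30/48 = 95.625.
        z = (W - E[W]) / sqrt(Var[W]) = (22 - 27.5) / 9.7788 = -0.5624.
        Two-sided p = 2*Phi(z) = 0.573816.
Step 6: alpha = 0.1. fail to reject H0.

W+ = 22, W- = 33, W = min = 22, p = 0.573816, fail to reject H0.


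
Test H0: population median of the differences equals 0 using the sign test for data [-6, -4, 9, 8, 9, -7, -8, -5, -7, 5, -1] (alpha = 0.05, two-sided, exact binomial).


Step 1: Discard zero differences. Original n = 11; n_eff = number of nonzero differences = 11.
Nonzero differences (with sign): -6, -4, +9, +8, +9, -7, -8, -5, -7, +5, -1
Step 2: Count signs: positive = 4, negative = 7.
Step 3: Under H0: P(positive) = 0.5, so the number of positives S ~ Bin(11, 0.5).
Step 4: Two-sided exact p-value = sum of Bin(11,0.5) probabilities at or below the observed probability = 0.548828.
Step 5: alpha = 0.05. fail to reject H0.

n_eff = 11, pos = 4, neg = 7, p = 0.548828, fail to reject H0.


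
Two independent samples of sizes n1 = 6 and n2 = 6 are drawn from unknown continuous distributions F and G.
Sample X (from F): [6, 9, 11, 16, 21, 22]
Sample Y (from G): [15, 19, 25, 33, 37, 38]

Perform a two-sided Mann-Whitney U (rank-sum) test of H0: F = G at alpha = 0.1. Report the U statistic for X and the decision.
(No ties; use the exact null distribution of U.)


Step 1: Combine and sort all 12 observations; assign midranks.
sorted (value, group): (6,X), (9,X), (11,X), (15,Y), (16,X), (19,Y), (21,X), (22,X), (25,Y), (33,Y), (37,Y), (38,Y)
ranks: 6->1, 9->2, 11->3, 15->4, 16->5, 19->6, 21->7, 22->8, 25->9, 33->10, 37->11, 38->12
Step 2: Rank sum for X: R1 = 1 + 2 + 3 + 5 + 7 + 8 = 26.
Step 3: U_X = R1 - n1(n1+1)/2 = 26 - 6*7/2 = 26 - 21 = 5.
       U_Y = n1*n2 - U_X = 36 - 5 = 31.
Step 4: No ties, so the exact null distribution of U (based on enumerating the C(12,6) = 924 equally likely rank assignments) gives the two-sided p-value.
Step 5: p-value = 0.041126; compare to alpha = 0.1. reject H0.

U_X = 5, p = 0.041126, reject H0 at alpha = 0.1.


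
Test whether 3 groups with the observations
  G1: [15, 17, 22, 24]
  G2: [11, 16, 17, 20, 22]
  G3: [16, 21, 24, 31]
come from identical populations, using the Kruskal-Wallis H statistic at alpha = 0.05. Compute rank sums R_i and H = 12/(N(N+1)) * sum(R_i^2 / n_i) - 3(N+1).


Step 1: Combine all N = 13 observations and assign midranks.
sorted (value, group, rank): (11,G2,1), (15,G1,2), (16,G2,3.5), (16,G3,3.5), (17,G1,5.5), (17,G2,5.5), (20,G2,7), (21,G3,8), (22,G1,9.5), (22,G2,9.5), (24,G1,11.5), (24,G3,11.5), (31,G3,13)
Step 2: Sum ranks within each group.
R_1 = 28.5 (n_1 = 4)
R_2 = 26.5 (n_2 = 5)
R_3 = 36 (n_3 = 4)
Step 3: H = 12/(N(N+1)) * sum(R_i^2/n_i) - 3(N+1)
     = 12/(13*14) * (28.5^2/4 + 26.5^2/5 + 36^2/4) - 3*14
     = 0.065934 * 667.513 - 42
     = 2.011813.
Step 4: Ties present; correction factor C = 1 - 24/(13^3 - 13) = 0.989011. Corrected H = 2.011813 / 0.989011 = 2.034167.
Step 5: Under H0, H ~ chi^2(2); p-value = 0.361648.
Step 6: alpha = 0.05. fail to reject H0.

H = 2.0342, df = 2, p = 0.361648, fail to reject H0.


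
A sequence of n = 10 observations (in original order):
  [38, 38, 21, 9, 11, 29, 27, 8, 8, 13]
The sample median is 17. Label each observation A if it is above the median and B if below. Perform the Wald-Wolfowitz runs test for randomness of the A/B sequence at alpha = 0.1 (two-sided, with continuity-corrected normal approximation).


Step 1: Compute median = 17; label A = above, B = below.
Labels in order: AAABBAABBB  (n_A = 5, n_B = 5)
Step 2: Count runs R = 4.
Step 3: Under H0 (random ordering), E[R] = 2*n_A*n_B/(n_A+n_B) + 1 = 2*5*5/10 + 1 = 6.0000.
        Var[R] = 2*n_A*n_B*(2*n_A*n_B - n_A - n_B) / ((n_A+n_B)^2 * (n_A+n_B-1)) = 2000/900 = 2.2222.
        SD[R] = 1.4907.
Step 4: Continuity-corrected z = (R + 0.5 - E[R]) / SD[R] = (4 + 0.5 - 6.0000) / 1.4907 = -1.0062.
Step 5: Two-sided p-value via normal approximation = 2*(1 - Phi(|z|)) = 0.314305.
Step 6: alpha = 0.1. fail to reject H0.

R = 4, z = -1.0062, p = 0.314305, fail to reject H0.


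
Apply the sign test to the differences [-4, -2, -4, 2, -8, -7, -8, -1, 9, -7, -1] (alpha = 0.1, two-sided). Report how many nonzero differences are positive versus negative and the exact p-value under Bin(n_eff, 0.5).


Step 1: Discard zero differences. Original n = 11; n_eff = number of nonzero differences = 11.
Nonzero differences (with sign): -4, -2, -4, +2, -8, -7, -8, -1, +9, -7, -1
Step 2: Count signs: positive = 2, negative = 9.
Step 3: Under H0: P(positive) = 0.5, so the number of positives S ~ Bin(11, 0.5).
Step 4: Two-sided exact p-value = sum of Bin(11,0.5) probabilities at or below the observed probability = 0.065430.
Step 5: alpha = 0.1. reject H0.

n_eff = 11, pos = 2, neg = 9, p = 0.065430, reject H0.


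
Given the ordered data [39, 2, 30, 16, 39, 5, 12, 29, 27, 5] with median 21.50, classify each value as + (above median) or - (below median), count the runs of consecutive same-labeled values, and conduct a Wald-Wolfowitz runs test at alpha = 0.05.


Step 1: Compute median = 21.50; label A = above, B = below.
Labels in order: ABABABBAAB  (n_A = 5, n_B = 5)
Step 2: Count runs R = 8.
Step 3: Under H0 (random ordering), E[R] = 2*n_A*n_B/(n_A+n_B) + 1 = 2*5*5/10 + 1 = 6.0000.
        Var[R] = 2*n_A*n_B*(2*n_A*n_B - n_A - n_B) / ((n_A+n_B)^2 * (n_A+n_B-1)) = 2000/900 = 2.2222.
        SD[R] = 1.4907.
Step 4: Continuity-corrected z = (R - 0.5 - E[R]) / SD[R] = (8 - 0.5 - 6.0000) / 1.4907 = 1.0062.
Step 5: Two-sided p-value via normal approximation = 2*(1 - Phi(|z|)) = 0.314305.
Step 6: alpha = 0.05. fail to reject H0.

R = 8, z = 1.0062, p = 0.314305, fail to reject H0.


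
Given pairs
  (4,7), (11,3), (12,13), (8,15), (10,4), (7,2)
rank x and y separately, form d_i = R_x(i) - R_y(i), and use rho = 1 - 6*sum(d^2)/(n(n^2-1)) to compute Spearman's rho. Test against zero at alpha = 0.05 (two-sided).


Step 1: Rank x and y separately (midranks; no ties here).
rank(x): 4->1, 11->5, 12->6, 8->3, 10->4, 7->2
rank(y): 7->4, 3->2, 13->5, 15->6, 4->3, 2->1
Step 2: d_i = R_x(i) - R_y(i); compute d_i^2.
  (1-4)^2=9, (5-2)^2=9, (6-5)^2=1, (3-6)^2=9, (4-3)^2=1, (2-1)^2=1
sum(d^2) = 30.
Step 3: rho = 1 - 6*30 / (6*(6^2 - 1)) = 1 - 180/210 = 0.142857.
Step 4: Under H0, t = rho * sqrt((n-2)/(1-rho^2)) = 0.2887 ~ t(4).
Step 5: Two-sided p-value from the t-distribution with 4 df = 0.787172.
Step 6: alpha = 0.05. fail to reject H0.

rho = 0.1429, p = 0.787172, fail to reject H0 at alpha = 0.05.


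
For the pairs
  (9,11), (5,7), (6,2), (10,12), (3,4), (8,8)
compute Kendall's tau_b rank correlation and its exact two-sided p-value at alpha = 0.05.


Step 1: Enumerate the 15 unordered pairs (i,j) with i<j and classify each by sign(x_j-x_i) * sign(y_j-y_i).
  (1,2):dx=-4,dy=-4->C; (1,3):dx=-3,dy=-9->C; (1,4):dx=+1,dy=+1->C; (1,5):dx=-6,dy=-7->C
  (1,6):dx=-1,dy=-3->C; (2,3):dx=+1,dy=-5->D; (2,4):dx=+5,dy=+5->C; (2,5):dx=-2,dy=-3->C
  (2,6):dx=+3,dy=+1->C; (3,4):dx=+4,dy=+10->C; (3,5):dx=-3,dy=+2->D; (3,6):dx=+2,dy=+6->C
  (4,5):dx=-7,dy=-8->C; (4,6):dx=-2,dy=-4->C; (5,6):dx=+5,dy=+4->C
Step 2: C = 13, D = 2, total pairs = 15.
Step 3: tau = (C - D)/(n(n-1)/2) = (13 - 2)/15 = 0.733333.
Step 4: Exact two-sided p-value (enumerate n! = 720 permutations of y under H0): p = 0.055556.
Step 5: alpha = 0.05. fail to reject H0.

tau_b = 0.7333 (C=13, D=2), p = 0.055556, fail to reject H0.


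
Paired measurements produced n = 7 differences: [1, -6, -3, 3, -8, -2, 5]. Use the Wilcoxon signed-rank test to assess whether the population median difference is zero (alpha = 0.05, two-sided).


Step 1: Drop any zero differences (none here) and take |d_i|.
|d| = [1, 6, 3, 3, 8, 2, 5]
Step 2: Midrank |d_i| (ties get averaged ranks).
ranks: |1|->1, |6|->6, |3|->3.5, |3|->3.5, |8|->7, |2|->2, |5|->5
Step 3: Attach original signs; sum ranks with positive sign and with negative sign.
W+ = 1 + 3.5 + 5 = 9.5
W- = 6 + 3.5 + 7 + 2 = 18.5
(Check: W+ + W- = 28 should equal n(n+1)/2 = 28.)
Step 4: Test statistic W = min(W+, W-) = 9.5.
Step 5: Ties in |d|, so use the tie-corrected normal approximation.
        E[W] = n(n+1)/4 = 7*8/4 = 14.
        Tie groups: |d|=3 (t=2); sum(t^3 - t) = 6.
        Var[W] = n(n+1)(2n+1)/24 - sum(t^3-t)/48 = 840/24 - 6/48 = 34.875.
        z = (W - E[W]) / sqrt(Var[W]) = (9.5 - 14) / 5.9055 = -0.7620.
        Two-sided p = 2*Phi(z) = 0.446060.
Step 6: alpha = 0.05. fail to reject H0.

W+ = 9.5, W- = 18.5, W = min = 9.5, p = 0.446060, fail to reject H0.


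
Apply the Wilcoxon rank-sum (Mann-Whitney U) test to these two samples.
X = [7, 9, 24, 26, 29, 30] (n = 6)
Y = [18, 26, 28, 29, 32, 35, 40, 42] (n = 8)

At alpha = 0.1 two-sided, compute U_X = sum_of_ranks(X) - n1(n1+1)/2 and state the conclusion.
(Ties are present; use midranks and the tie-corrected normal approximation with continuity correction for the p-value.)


Step 1: Combine and sort all 14 observations; assign midranks.
sorted (value, group): (7,X), (9,X), (18,Y), (24,X), (26,X), (26,Y), (28,Y), (29,X), (29,Y), (30,X), (32,Y), (35,Y), (40,Y), (42,Y)
ranks: 7->1, 9->2, 18->3, 24->4, 26->5.5, 26->5.5, 28->7, 29->8.5, 29->8.5, 30->10, 32->11, 35->12, 40->13, 42->14
Step 2: Rank sum for X: R1 = 1 + 2 + 4 + 5.5 + 8.5 + 10 = 31.
Step 3: U_X = R1 - n1(n1+1)/2 = 31 - 6*7/2 = 31 - 21 = 10.
       U_Y = n1*n2 - U_X = 48 - 10 = 38.
Step 4: Ties are present, so use the tie-corrected normal approximation (with continuity correction) for the p-value.
Step 5: p-value = 0.080692; compare to alpha = 0.1. reject H0.

U_X = 10, p = 0.080692, reject H0 at alpha = 0.1.


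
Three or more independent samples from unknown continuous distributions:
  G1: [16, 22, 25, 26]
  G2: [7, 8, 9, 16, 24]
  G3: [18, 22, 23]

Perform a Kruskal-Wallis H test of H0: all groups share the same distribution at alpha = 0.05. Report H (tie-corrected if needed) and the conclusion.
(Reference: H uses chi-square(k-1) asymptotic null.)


Step 1: Combine all N = 12 observations and assign midranks.
sorted (value, group, rank): (7,G2,1), (8,G2,2), (9,G2,3), (16,G1,4.5), (16,G2,4.5), (18,G3,6), (22,G1,7.5), (22,G3,7.5), (23,G3,9), (24,G2,10), (25,G1,11), (26,G1,12)
Step 2: Sum ranks within each group.
R_1 = 35 (n_1 = 4)
R_2 = 20.5 (n_2 = 5)
R_3 = 22.5 (n_3 = 3)
Step 3: H = 12/(N(N+1)) * sum(R_i^2/n_i) - 3(N+1)
     = 12/(12*13) * (35^2/4 + 20.5^2/5 + 22.5^2/3) - 3*13
     = 0.076923 * 559.05 - 39
     = 4.003846.
Step 4: Ties present; correction factor C = 1 - 12/(12^3 - 12) = 0.993007. Corrected H = 4.003846 / 0.993007 = 4.032042.
Step 5: Under H0, H ~ chi^2(2); p-value = 0.133184.
Step 6: alpha = 0.05. fail to reject H0.

H = 4.0320, df = 2, p = 0.133184, fail to reject H0.


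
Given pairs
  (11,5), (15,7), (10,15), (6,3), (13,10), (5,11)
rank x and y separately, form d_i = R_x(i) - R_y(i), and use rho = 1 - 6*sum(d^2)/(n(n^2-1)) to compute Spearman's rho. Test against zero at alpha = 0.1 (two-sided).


Step 1: Rank x and y separately (midranks; no ties here).
rank(x): 11->4, 15->6, 10->3, 6->2, 13->5, 5->1
rank(y): 5->2, 7->3, 15->6, 3->1, 10->4, 11->5
Step 2: d_i = R_x(i) - R_y(i); compute d_i^2.
  (4-2)^2=4, (6-3)^2=9, (3-6)^2=9, (2-1)^2=1, (5-4)^2=1, (1-5)^2=16
sum(d^2) = 40.
Step 3: rho = 1 - 6*40 / (6*(6^2 - 1)) = 1 - 240/210 = -0.142857.
Step 4: Under H0, t = rho * sqrt((n-2)/(1-rho^2)) = -0.2887 ~ t(4).
Step 5: Two-sided p-value from the t-distribution with 4 df = 0.787172.
Step 6: alpha = 0.1. fail to reject H0.

rho = -0.1429, p = 0.787172, fail to reject H0 at alpha = 0.1.


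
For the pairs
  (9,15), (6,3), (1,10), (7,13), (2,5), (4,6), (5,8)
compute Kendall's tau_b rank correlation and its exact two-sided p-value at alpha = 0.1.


Step 1: Enumerate the 21 unordered pairs (i,j) with i<j and classify each by sign(x_j-x_i) * sign(y_j-y_i).
  (1,2):dx=-3,dy=-12->C; (1,3):dx=-8,dy=-5->C; (1,4):dx=-2,dy=-2->C; (1,5):dx=-7,dy=-10->C
  (1,6):dx=-5,dy=-9->C; (1,7):dx=-4,dy=-7->C; (2,3):dx=-5,dy=+7->D; (2,4):dx=+1,dy=+10->C
  (2,5):dx=-4,dy=+2->D; (2,6):dx=-2,dy=+3->D; (2,7):dx=-1,dy=+5->D; (3,4):dx=+6,dy=+3->C
  (3,5):dx=+1,dy=-5->D; (3,6):dx=+3,dy=-4->D; (3,7):dx=+4,dy=-2->D; (4,5):dx=-5,dy=-8->C
  (4,6):dx=-3,dy=-7->C; (4,7):dx=-2,dy=-5->C; (5,6):dx=+2,dy=+1->C; (5,7):dx=+3,dy=+3->C
  (6,7):dx=+1,dy=+2->C
Step 2: C = 14, D = 7, total pairs = 21.
Step 3: tau = (C - D)/(n(n-1)/2) = (14 - 7)/21 = 0.333333.
Step 4: Exact two-sided p-value (enumerate n! = 5040 permutations of y under H0): p = 0.381349.
Step 5: alpha = 0.1. fail to reject H0.

tau_b = 0.3333 (C=14, D=7), p = 0.381349, fail to reject H0.


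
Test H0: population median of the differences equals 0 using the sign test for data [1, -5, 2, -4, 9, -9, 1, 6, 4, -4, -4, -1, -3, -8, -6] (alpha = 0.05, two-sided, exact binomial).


Step 1: Discard zero differences. Original n = 15; n_eff = number of nonzero differences = 15.
Nonzero differences (with sign): +1, -5, +2, -4, +9, -9, +1, +6, +4, -4, -4, -1, -3, -8, -6
Step 2: Count signs: positive = 6, negative = 9.
Step 3: Under H0: P(positive) = 0.5, so the number of positives S ~ Bin(15, 0.5).
Step 4: Two-sided exact p-value = sum of Bin(15,0.5) probabilities at or below the observed probability = 0.607239.
Step 5: alpha = 0.05. fail to reject H0.

n_eff = 15, pos = 6, neg = 9, p = 0.607239, fail to reject H0.


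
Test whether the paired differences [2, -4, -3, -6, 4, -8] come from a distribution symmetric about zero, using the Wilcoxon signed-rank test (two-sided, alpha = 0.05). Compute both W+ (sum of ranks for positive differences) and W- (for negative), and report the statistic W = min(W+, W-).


Step 1: Drop any zero differences (none here) and take |d_i|.
|d| = [2, 4, 3, 6, 4, 8]
Step 2: Midrank |d_i| (ties get averaged ranks).
ranks: |2|->1, |4|->3.5, |3|->2, |6|->5, |4|->3.5, |8|->6
Step 3: Attach original signs; sum ranks with positive sign and with negative sign.
W+ = 1 + 3.5 = 4.5
W- = 3.5 + 2 + 5 + 6 = 16.5
(Check: W+ + W- = 21 should equal n(n+1)/2 = 21.)
Step 4: Test statistic W = min(W+, W-) = 4.5.
Step 5: Ties in |d|, so use the tie-corrected normal approximation.
        E[W] = n(n+1)/4 = 6*7/4 = 10.5.
        Tie groups: |d|=4 (t=2); sum(t^3 - t) = 6.
        Var[W] = n(n+1)(2n+1)/24 - sum(t^3-t)/48 = 546/24 - 6/48 = 22.625.
        z = (W - E[W]) / sqrt(Var[W]) = (4.5 - 10.5) / 4.7566 = -1.2614.
        Two-sided p = 2*Phi(z) = 0.207160.
Step 6: alpha = 0.05. fail to reject H0.

W+ = 4.5, W- = 16.5, W = min = 4.5, p = 0.207160, fail to reject H0.


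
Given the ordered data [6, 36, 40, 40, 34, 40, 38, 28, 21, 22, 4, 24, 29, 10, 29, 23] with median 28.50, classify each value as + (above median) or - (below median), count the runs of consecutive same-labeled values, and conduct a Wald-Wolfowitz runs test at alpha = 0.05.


Step 1: Compute median = 28.50; label A = above, B = below.
Labels in order: BAAAAAABBBBBABAB  (n_A = 8, n_B = 8)
Step 2: Count runs R = 7.
Step 3: Under H0 (random ordering), E[R] = 2*n_A*n_B/(n_A+n_B) + 1 = 2*8*8/16 + 1 = 9.0000.
        Var[R] = 2*n_A*n_B*(2*n_A*n_B - n_A - n_B) / ((n_A+n_B)^2 * (n_A+n_B-1)) = 14336/3840 = 3.7333.
        SD[R] = 1.9322.
Step 4: Continuity-corrected z = (R + 0.5 - E[R]) / SD[R] = (7 + 0.5 - 9.0000) / 1.9322 = -0.7763.
Step 5: Two-sided p-value via normal approximation = 2*(1 - Phi(|z|)) = 0.437558.
Step 6: alpha = 0.05. fail to reject H0.

R = 7, z = -0.7763, p = 0.437558, fail to reject H0.


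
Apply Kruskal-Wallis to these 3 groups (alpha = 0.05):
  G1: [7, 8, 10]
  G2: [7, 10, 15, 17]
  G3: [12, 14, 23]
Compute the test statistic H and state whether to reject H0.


Step 1: Combine all N = 10 observations and assign midranks.
sorted (value, group, rank): (7,G1,1.5), (7,G2,1.5), (8,G1,3), (10,G1,4.5), (10,G2,4.5), (12,G3,6), (14,G3,7), (15,G2,8), (17,G2,9), (23,G3,10)
Step 2: Sum ranks within each group.
R_1 = 9 (n_1 = 3)
R_2 = 23 (n_2 = 4)
R_3 = 23 (n_3 = 3)
Step 3: H = 12/(N(N+1)) * sum(R_i^2/n_i) - 3(N+1)
     = 12/(10*11) * (9^2/3 + 23^2/4 + 23^2/3) - 3*11
     = 0.109091 * 335.583 - 33
     = 3.609091.
Step 4: Ties present; correction factor C = 1 - 12/(10^3 - 10) = 0.987879. Corrected H = 3.609091 / 0.987879 = 3.653374.
Step 5: Under H0, H ~ chi^2(2); p-value = 0.160946.
Step 6: alpha = 0.05. fail to reject H0.

H = 3.6534, df = 2, p = 0.160946, fail to reject H0.


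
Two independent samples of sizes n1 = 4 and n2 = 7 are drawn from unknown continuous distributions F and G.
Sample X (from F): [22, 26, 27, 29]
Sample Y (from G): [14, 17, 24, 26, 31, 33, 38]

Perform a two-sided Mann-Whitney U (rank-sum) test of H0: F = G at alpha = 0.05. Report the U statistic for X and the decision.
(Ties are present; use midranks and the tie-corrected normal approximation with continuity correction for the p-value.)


Step 1: Combine and sort all 11 observations; assign midranks.
sorted (value, group): (14,Y), (17,Y), (22,X), (24,Y), (26,X), (26,Y), (27,X), (29,X), (31,Y), (33,Y), (38,Y)
ranks: 14->1, 17->2, 22->3, 24->4, 26->5.5, 26->5.5, 27->7, 29->8, 31->9, 33->10, 38->11
Step 2: Rank sum for X: R1 = 3 + 5.5 + 7 + 8 = 23.5.
Step 3: U_X = R1 - n1(n1+1)/2 = 23.5 - 4*5/2 = 23.5 - 10 = 13.5.
       U_Y = n1*n2 - U_X = 28 - 13.5 = 14.5.
Step 4: Ties are present, so use the tie-corrected normal approximation (with continuity correction) for the p-value.
Step 5: p-value = 1.000000; compare to alpha = 0.05. fail to reject H0.

U_X = 13.5, p = 1.000000, fail to reject H0 at alpha = 0.05.


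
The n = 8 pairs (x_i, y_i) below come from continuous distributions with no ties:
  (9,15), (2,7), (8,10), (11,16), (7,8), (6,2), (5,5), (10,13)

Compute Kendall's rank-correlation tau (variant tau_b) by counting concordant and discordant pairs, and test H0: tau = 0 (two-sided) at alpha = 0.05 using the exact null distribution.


Step 1: Enumerate the 28 unordered pairs (i,j) with i<j and classify each by sign(x_j-x_i) * sign(y_j-y_i).
  (1,2):dx=-7,dy=-8->C; (1,3):dx=-1,dy=-5->C; (1,4):dx=+2,dy=+1->C; (1,5):dx=-2,dy=-7->C
  (1,6):dx=-3,dy=-13->C; (1,7):dx=-4,dy=-10->C; (1,8):dx=+1,dy=-2->D; (2,3):dx=+6,dy=+3->C
  (2,4):dx=+9,dy=+9->C; (2,5):dx=+5,dy=+1->C; (2,6):dx=+4,dy=-5->D; (2,7):dx=+3,dy=-2->D
  (2,8):dx=+8,dy=+6->C; (3,4):dx=+3,dy=+6->C; (3,5):dx=-1,dy=-2->C; (3,6):dx=-2,dy=-8->C
  (3,7):dx=-3,dy=-5->C; (3,8):dx=+2,dy=+3->C; (4,5):dx=-4,dy=-8->C; (4,6):dx=-5,dy=-14->C
  (4,7):dx=-6,dy=-11->C; (4,8):dx=-1,dy=-3->C; (5,6):dx=-1,dy=-6->C; (5,7):dx=-2,dy=-3->C
  (5,8):dx=+3,dy=+5->C; (6,7):dx=-1,dy=+3->D; (6,8):dx=+4,dy=+11->C; (7,8):dx=+5,dy=+8->C
Step 2: C = 24, D = 4, total pairs = 28.
Step 3: tau = (C - D)/(n(n-1)/2) = (24 - 4)/28 = 0.714286.
Step 4: Exact two-sided p-value (enumerate n! = 40320 permutations of y under H0): p = 0.014137.
Step 5: alpha = 0.05. reject H0.

tau_b = 0.7143 (C=24, D=4), p = 0.014137, reject H0.


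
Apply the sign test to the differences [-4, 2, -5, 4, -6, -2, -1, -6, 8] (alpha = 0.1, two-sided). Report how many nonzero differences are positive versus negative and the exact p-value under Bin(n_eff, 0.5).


Step 1: Discard zero differences. Original n = 9; n_eff = number of nonzero differences = 9.
Nonzero differences (with sign): -4, +2, -5, +4, -6, -2, -1, -6, +8
Step 2: Count signs: positive = 3, negative = 6.
Step 3: Under H0: P(positive) = 0.5, so the number of positives S ~ Bin(9, 0.5).
Step 4: Two-sided exact p-value = sum of Bin(9,0.5) probabilities at or below the observed probability = 0.507812.
Step 5: alpha = 0.1. fail to reject H0.

n_eff = 9, pos = 3, neg = 6, p = 0.507812, fail to reject H0.


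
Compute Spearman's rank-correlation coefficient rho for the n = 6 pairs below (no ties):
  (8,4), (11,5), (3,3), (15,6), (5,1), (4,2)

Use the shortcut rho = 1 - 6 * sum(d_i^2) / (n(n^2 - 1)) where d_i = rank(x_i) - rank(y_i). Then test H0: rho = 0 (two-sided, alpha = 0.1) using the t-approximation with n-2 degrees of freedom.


Step 1: Rank x and y separately (midranks; no ties here).
rank(x): 8->4, 11->5, 3->1, 15->6, 5->3, 4->2
rank(y): 4->4, 5->5, 3->3, 6->6, 1->1, 2->2
Step 2: d_i = R_x(i) - R_y(i); compute d_i^2.
  (4-4)^2=0, (5-5)^2=0, (1-3)^2=4, (6-6)^2=0, (3-1)^2=4, (2-2)^2=0
sum(d^2) = 8.
Step 3: rho = 1 - 6*8 / (6*(6^2 - 1)) = 1 - 48/210 = 0.771429.
Step 4: Under H0, t = rho * sqrt((n-2)/(1-rho^2)) = 2.4247 ~ t(4).
Step 5: Two-sided p-value from the t-distribution with 4 df = 0.072397.
Step 6: alpha = 0.1. reject H0.

rho = 0.7714, p = 0.072397, reject H0 at alpha = 0.1.


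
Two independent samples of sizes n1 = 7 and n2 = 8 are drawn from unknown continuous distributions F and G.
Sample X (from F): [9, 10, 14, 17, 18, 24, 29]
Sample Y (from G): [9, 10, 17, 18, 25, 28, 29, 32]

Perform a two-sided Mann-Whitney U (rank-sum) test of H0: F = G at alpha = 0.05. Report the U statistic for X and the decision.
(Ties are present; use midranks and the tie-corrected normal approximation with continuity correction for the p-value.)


Step 1: Combine and sort all 15 observations; assign midranks.
sorted (value, group): (9,X), (9,Y), (10,X), (10,Y), (14,X), (17,X), (17,Y), (18,X), (18,Y), (24,X), (25,Y), (28,Y), (29,X), (29,Y), (32,Y)
ranks: 9->1.5, 9->1.5, 10->3.5, 10->3.5, 14->5, 17->6.5, 17->6.5, 18->8.5, 18->8.5, 24->10, 25->11, 28->12, 29->13.5, 29->13.5, 32->15
Step 2: Rank sum for X: R1 = 1.5 + 3.5 + 5 + 6.5 + 8.5 + 10 + 13.5 = 48.5.
Step 3: U_X = R1 - n1(n1+1)/2 = 48.5 - 7*8/2 = 48.5 - 28 = 20.5.
       U_Y = n1*n2 - U_X = 56 - 20.5 = 35.5.
Step 4: Ties are present, so use the tie-corrected normal approximation (with continuity correction) for the p-value.
Step 5: p-value = 0.415798; compare to alpha = 0.05. fail to reject H0.

U_X = 20.5, p = 0.415798, fail to reject H0 at alpha = 0.05.


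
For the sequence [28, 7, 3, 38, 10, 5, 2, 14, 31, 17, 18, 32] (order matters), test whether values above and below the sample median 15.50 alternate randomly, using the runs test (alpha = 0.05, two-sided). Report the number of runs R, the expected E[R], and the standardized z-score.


Step 1: Compute median = 15.50; label A = above, B = below.
Labels in order: ABBABBBBAAAA  (n_A = 6, n_B = 6)
Step 2: Count runs R = 5.
Step 3: Under H0 (random ordering), E[R] = 2*n_A*n_B/(n_A+n_B) + 1 = 2*6*6/12 + 1 = 7.0000.
        Var[R] = 2*n_A*n_B*(2*n_A*n_B - n_A - n_B) / ((n_A+n_B)^2 * (n_A+n_B-1)) = 4320/1584 = 2.7273.
        SD[R] = 1.6514.
Step 4: Continuity-corrected z = (R + 0.5 - E[R]) / SD[R] = (5 + 0.5 - 7.0000) / 1.6514 = -0.9083.
Step 5: Two-sided p-value via normal approximation = 2*(1 - Phi(|z|)) = 0.363722.
Step 6: alpha = 0.05. fail to reject H0.

R = 5, z = -0.9083, p = 0.363722, fail to reject H0.


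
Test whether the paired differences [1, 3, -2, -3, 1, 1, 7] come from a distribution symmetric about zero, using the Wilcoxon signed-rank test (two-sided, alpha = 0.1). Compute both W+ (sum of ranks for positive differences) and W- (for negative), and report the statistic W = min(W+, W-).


Step 1: Drop any zero differences (none here) and take |d_i|.
|d| = [1, 3, 2, 3, 1, 1, 7]
Step 2: Midrank |d_i| (ties get averaged ranks).
ranks: |1|->2, |3|->5.5, |2|->4, |3|->5.5, |1|->2, |1|->2, |7|->7
Step 3: Attach original signs; sum ranks with positive sign and with negative sign.
W+ = 2 + 5.5 + 2 + 2 + 7 = 18.5
W- = 4 + 5.5 = 9.5
(Check: W+ + W- = 28 should equal n(n+1)/2 = 28.)
Step 4: Test statistic W = min(W+, W-) = 9.5.
Step 5: Ties in |d|, so use the tie-corrected normal approximation.
        E[W] = n(n+1)/4 = 7*8/4 = 14.
        Tie groups: |d|=1 (t=3), |d|=3 (t=2); sum(t^3 - t) = 30.
        Var[W] = n(n+1)(2n+1)/24 - sum(t^3-t)/48 = 840/24 - 30/48 = 34.375.
        z = (W - E[W]) / sqrt(Var[W]) = (9.5 - 14) / 5.8630 = -0.7675.
        Two-sided p = 2*Phi(z) = 0.442771.
Step 6: alpha = 0.1. fail to reject H0.

W+ = 18.5, W- = 9.5, W = min = 9.5, p = 0.442771, fail to reject H0.
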